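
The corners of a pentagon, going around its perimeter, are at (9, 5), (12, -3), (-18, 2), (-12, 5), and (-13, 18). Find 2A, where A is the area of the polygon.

The shoelace formula gives twice the area as |(9·(-3) − 12·5) + (12·2 − (-18)·(-3)) + ((-18)·5 − (-12)·2) + ((-12)·18 − (-13)·5) + ((-13)·5 − 9·18)| = 561, so the area is 280.5.

561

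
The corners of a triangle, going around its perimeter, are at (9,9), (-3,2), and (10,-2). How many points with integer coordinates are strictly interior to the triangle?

By the shoelace formula, twice the signed area is |(9·2 − (-3)·9) + ((-3)·(-2) − 10·2) + (10·9 − 9·(-2))| = 139, so the area is 69.5.
The number of boundary lattice points is Σ gcd(|Δx|,|Δy|) = gcd(12,7) + gcd(13,4) + gcd(1,11) = 1+1+1 = 3.
Pick's theorem gives I = A − B/2 + 1 = 69.5 − 3/2 + 1 = 69.

69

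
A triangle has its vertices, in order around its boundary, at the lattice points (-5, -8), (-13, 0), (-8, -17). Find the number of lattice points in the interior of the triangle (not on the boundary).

Using the shoelace formula, 2A = |((-5)·0 − (-13)·(-8)) + ((-13)·(-17) − (-8)·0) + ((-8)·(-8) − (-5)·(-17))| = 96, so the area is 48.
Summing gcd(|Δx|,|Δy|) over the edges gives the boundary count: gcd(8,8) + gcd(5,17) + gcd(3,9) = 8+1+3 = 12.
Pick's theorem gives I = A − B/2 + 1 = 48 − 12/2 + 1 = 43.

43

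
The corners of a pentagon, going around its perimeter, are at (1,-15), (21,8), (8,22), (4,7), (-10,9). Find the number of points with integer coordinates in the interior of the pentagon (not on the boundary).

The shoelace formula gives twice the area as |(1·8 − 21·(-15)) + (21·22 − 8·8) + (8·7 − 4·22) + (4·9 − (-10)·7) + ((-10)·(-15) − 1·9)| = 936, so the area is 468.
Along each edge there are gcd(|Δx|,|Δy|)+1 lattice points, so counting each shared vertex once the boundary has gcd(20,23) + gcd(13,14) + gcd(4,15) + gcd(14,2) + gcd(11,24) = 1+1+1+2+1 = 6.
By Pick's theorem A = I + B/2 − 1, so I = 468 − 6/2 + 1 = 466.

466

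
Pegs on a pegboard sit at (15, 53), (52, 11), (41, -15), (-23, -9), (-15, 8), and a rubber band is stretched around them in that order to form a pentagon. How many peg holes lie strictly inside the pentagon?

2876

The shoelace formula gives twice the area as |(15·11 − 52·53) + (52·(-15) − 41·11) + (41·(-9) − (-23)·(-15)) + ((-23)·8 − (-15)·(-9)) + ((-15)·53 − 15·8)| = 5770, so the area is 2885.
The number of boundary lattice points is Σ gcd(|Δx|,|Δy|) = gcd(37,42) + gcd(11,26) + gcd(64,6) + gcd(8,17) + gcd(30,45) = 1+1+2+1+15 = 20.
Pick's theorem gives I = A − B/2 + 1 = 2885 − 20/2 + 1 = 2876.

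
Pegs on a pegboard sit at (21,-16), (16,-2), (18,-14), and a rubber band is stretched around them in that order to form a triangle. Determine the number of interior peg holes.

By the shoelace formula, twice the signed area is |[21·(-2) − 16·(-16)] + [16·(-14) − 18·(-2)] + [18·(-16) − 21·(-14)]| = 32, so the area is 16.
The number of boundary lattice points is Σ gcd(|Δx|,|Δy|) = gcd(5,14) + gcd(2,12) + gcd(3,2) = 1+2+1 = 4.
Pick's theorem gives I = A − B/2 + 1 = 16 − 4/2 + 1 = 15.

15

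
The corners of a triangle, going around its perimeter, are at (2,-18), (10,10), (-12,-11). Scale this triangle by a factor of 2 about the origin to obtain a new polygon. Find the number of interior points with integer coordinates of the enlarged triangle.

Using the shoelace formula, 2A = |[2·10 − 10·(-18)] + [10·(-11) − (-12)·10] + [(-12)·(-18) − 2·(-11)]| = 448, so the area is 224.
The number of boundary lattice points is Σ gcd(|Δx|,|Δy|) = gcd(8,28) + gcd(22,21) + gcd(14,7) = 4+1+7 = 12.
Scaling by 2 multiplies the area by 2² = 4 (so the new area is 896) and multiplies the boundary lattice-point count by 2, giving 24.
By Pick's theorem, the interior count of the dilated polygon is 896 − 24/2 + 1 = 885.

885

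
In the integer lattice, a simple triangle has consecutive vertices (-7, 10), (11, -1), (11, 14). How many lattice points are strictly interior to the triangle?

127

The shoelace formula gives twice the area as |[(-7)·(-1) − 11·10] + [11·14 − 11·(-1)] + [11·10 − (-7)·14]| = 270, so the area is 135.
The number of boundary lattice points is Σ gcd(|Δx|,|Δy|) = gcd(18,11) + gcd(0,15) + gcd(18,4) = 1+15+2 = 18.
By Pick's theorem A = I + B/2 − 1, so I = 135 − 18/2 + 1 = 127.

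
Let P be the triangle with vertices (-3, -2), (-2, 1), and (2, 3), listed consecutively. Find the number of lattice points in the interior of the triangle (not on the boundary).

By the shoelace formula, twice the signed area is |((-3)·1 − (-2)·(-2)) + ((-2)·3 − 2·1) + (2·(-2) − (-3)·3)| = 10, so the area is 5.
The number of boundary lattice points is Σ gcd(|Δx|,|Δy|) = gcd(1,3) + gcd(4,2) + gcd(5,5) = 1+2+5 = 8.
By Pick's theorem A = I + B/2 − 1, so I = 5 − 8/2 + 1 = 2.

2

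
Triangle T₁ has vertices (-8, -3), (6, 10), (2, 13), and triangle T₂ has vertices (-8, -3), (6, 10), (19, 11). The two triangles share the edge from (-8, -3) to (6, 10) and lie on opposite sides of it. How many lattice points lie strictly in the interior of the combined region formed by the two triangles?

123

The union is the simple quadrilateral with vertices (-8, -3), (2, 13), (6, 10), (19, 11) in order.
Using the shoelace formula, 2A = |((-8)·13 − 2·(-3)) + (2·10 − 6·13) + (6·11 − 19·10) + (19·(-3) − (-8)·11)| = 249, so the area is 124.5.
Along each edge there are gcd(|Δx|,|Δy|)+1 lattice points, so counting each shared vertex once the boundary has gcd(10,16) + gcd(4,3) + gcd(13,1) + gcd(27,14) = 2+1+1+1 = 5.
By Pick's theorem I = A − B/2 + 1 = 124.5 − 5/2 + 1 = 123.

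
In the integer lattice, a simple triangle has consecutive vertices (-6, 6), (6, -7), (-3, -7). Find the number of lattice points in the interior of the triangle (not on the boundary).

The shoelace formula gives twice the area as |[(-6)·(-7) − 6·6] + [6·(-7) − (-3)·(-7)] + [(-3)·6 − (-6)·(-7)]| = 117, so the area is 58.5.
Summing gcd(|Δx|,|Δy|) over the edges gives the boundary count: gcd(12,13) + gcd(9,0) + gcd(3,13) = 1+9+1 = 11.
By Pick's theorem A = I + B/2 − 1, so I = 58.5 − 11/2 + 1 = 54.

54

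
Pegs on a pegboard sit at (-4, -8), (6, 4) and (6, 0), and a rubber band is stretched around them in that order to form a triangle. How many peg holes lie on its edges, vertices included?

Summing gcd(|Δx|,|Δy|) over the edges gives the boundary count: gcd(10,12) + gcd(0,4) + gcd(10,8) = 2+4+2 = 8.

8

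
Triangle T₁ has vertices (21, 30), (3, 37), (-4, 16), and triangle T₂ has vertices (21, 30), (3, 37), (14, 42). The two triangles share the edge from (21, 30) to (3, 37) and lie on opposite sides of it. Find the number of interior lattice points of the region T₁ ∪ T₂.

293

The union is the simple quadrilateral with vertices (21, 30), (-4, 16), (3, 37), (14, 42) in order.
By the shoelace formula, twice the signed area is |(21·16 − (-4)·30) + ((-4)·37 − 3·16) + (3·42 − 14·37) + (14·30 − 21·42)| = 594, so the area is 297.
Along each edge there are gcd(|Δx|,|Δy|)+1 lattice points, so counting each shared vertex once the boundary has gcd(25,14) + gcd(7,21) + gcd(11,5) + gcd(7,12) = 1+7+1+1 = 10.
By Pick's theorem I = A − B/2 + 1 = 297 − 10/2 + 1 = 293.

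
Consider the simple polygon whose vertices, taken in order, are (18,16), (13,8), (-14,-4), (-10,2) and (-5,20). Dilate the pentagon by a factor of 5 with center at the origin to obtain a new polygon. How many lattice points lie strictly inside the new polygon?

By the shoelace formula, twice the signed area is |[18·8 − 13·16] + [13·(-4) − (-14)·8] + [(-14)·2 − (-10)·(-4)] + [(-10)·20 − (-5)·2] + [(-5)·16 − 18·20]| = 702, so the area is 351.
The number of boundary lattice points is Σ gcd(|Δx|,|Δy|) = gcd(5,8) + gcd(27,12) + gcd(4,6) + gcd(5,18) + gcd(23,4) = 1+3+2+1+1 = 8.
Scaling by 5 multiplies the area by 5² = 25 (so the new area is 8775) and multiplies the boundary lattice-point count by 5, giving 40.
By Pick's theorem, the interior count of the dilated polygon is 8775 − 40/2 + 1 = 8756.

8756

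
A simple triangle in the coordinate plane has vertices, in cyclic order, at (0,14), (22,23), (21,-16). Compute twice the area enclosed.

Using the shoelace formula, 2A = |[0·23 − 22·14] + [22·(-16) − 21·23] + [21·14 − 0·(-16)]| = 849, so the area is 424.5.

849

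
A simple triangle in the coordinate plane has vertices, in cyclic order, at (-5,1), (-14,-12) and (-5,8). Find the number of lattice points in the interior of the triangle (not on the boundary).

By the shoelace formula, twice the signed area is |((-5)·(-12) − (-14)·1) + ((-14)·8 − (-5)·(-12)) + ((-5)·1 − (-5)·8)| = 63, so the area is 63/2.
Along each edge there are gcd(|Δx|,|Δy|)+1 lattice points, so counting each shared vertex once the boundary has gcd(9,13) + gcd(9,20) + gcd(0,7) = 1+1+7 = 9.
By Pick's theorem A = I + B/2 − 1, so I = 63/2 − 9/2 + 1 = 28.

28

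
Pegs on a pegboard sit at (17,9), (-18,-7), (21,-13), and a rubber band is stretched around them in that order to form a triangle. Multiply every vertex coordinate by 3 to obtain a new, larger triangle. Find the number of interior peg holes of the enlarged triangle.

3745

The shoelace formula gives twice the area as |(17·(-7) − (-18)·9) + ((-18)·(-13) − 21·(-7)) + (21·9 − 17·(-13))| = 834, so the area is 417.
The number of boundary lattice points is Σ gcd(|Δx|,|Δy|) = gcd(35,16) + gcd(39,6) + gcd(4,22) = 1+3+2 = 6.
Scaling by 3 multiplies the area by 3² = 9 (so the new area is 3753) and multiplies the boundary lattice-point count by 3, giving 18.
By Pick's theorem, the interior count of the dilated polygon is 3753 − 18/2 + 1 = 3745.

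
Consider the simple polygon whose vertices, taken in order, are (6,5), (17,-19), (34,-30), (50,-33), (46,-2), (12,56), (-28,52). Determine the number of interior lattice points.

3032

The shoelace formula gives twice the area as |(6·(-19) − 17·5) + (17·(-30) − 34·(-19)) + (34·(-33) − 50·(-30)) + (50·(-2) − 46·(-33)) + (46·56 − 12·(-2)) + (12·52 − (-28)·56) + ((-28)·5 − 6·52)| = 6073, so the area is 3036.5.
The number of boundary lattice points is Σ gcd(|Δx|,|Δy|) = gcd(11,24) + gcd(17,11) + gcd(16,3) + gcd(4,31) + gcd(34,58) + gcd(40,4) + gcd(34,47) = 1+1+1+1+2+4+1 = 11.
By Pick's theorem A = I + B/2 − 1, so I = 3036.5 − 11/2 + 1 = 3032.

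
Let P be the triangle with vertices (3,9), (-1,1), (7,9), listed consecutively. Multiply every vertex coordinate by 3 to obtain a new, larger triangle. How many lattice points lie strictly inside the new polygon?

121

The shoelace formula gives twice the area as |(3·1 − (-1)·9) + ((-1)·9 − 7·1) + (7·9 − 3·9)| = 32, so the area is 16.
The number of boundary lattice points is Σ gcd(|Δx|,|Δy|) = gcd(4,8) + gcd(8,8) + gcd(4,0) = 4+8+4 = 16.
Scaling by 3 multiplies the area by 3² = 9 (so the new area is 144) and multiplies the boundary lattice-point count by 3, giving 48.
By Pick's theorem, the interior count of the dilated polygon is 144 − 48/2 + 1 = 121.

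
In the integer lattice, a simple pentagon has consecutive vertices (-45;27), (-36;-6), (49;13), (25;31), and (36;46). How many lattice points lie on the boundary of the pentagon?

The number of boundary lattice points is Σ gcd(|Δx|,|Δy|) = gcd(9,33) + gcd(85,19) + gcd(24,18) + gcd(11,15) + gcd(81,19) = 3+1+6+1+1 = 12.

12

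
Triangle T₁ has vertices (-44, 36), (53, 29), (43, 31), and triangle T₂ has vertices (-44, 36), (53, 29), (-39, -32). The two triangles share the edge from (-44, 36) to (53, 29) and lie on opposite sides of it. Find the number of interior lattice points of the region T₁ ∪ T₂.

3341

The union is the simple quadrilateral with vertices (-44, 36), (43, 31), (53, 29), (-39, -32) in order.
The shoelace formula gives twice the area as |((-44)·31 − 43·36) + (43·29 − 53·31) + (53·(-32) − (-39)·29) + ((-39)·36 − (-44)·(-32))| = 6685, so the area is 6685/2.
Summing gcd(|Δx|,|Δy|) over the edges gives the boundary count: gcd(87,5) + gcd(10,2) + gcd(92,61) + gcd(5,68) = 1+2+1+1 = 5.
By Pick's theorem I = A − B/2 + 1 = 6685/2 − 5/2 + 1 = 3341.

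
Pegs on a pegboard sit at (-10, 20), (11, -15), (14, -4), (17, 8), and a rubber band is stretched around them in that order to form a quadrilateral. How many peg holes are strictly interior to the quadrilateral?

The shoelace formula gives twice the area as |[(-10)·(-15) − 11·20] + [11·(-4) − 14·(-15)] + [14·8 − 17·(-4)] + [17·20 − (-10)·8]| = 696, so the area is 348.
Summing gcd(|Δx|,|Δy|) over the edges gives the boundary count: gcd(21,35) + gcd(3,11) + gcd(3,12) + gcd(27,12) = 7+1+3+3 = 14.
By Pick's theorem A = I + B/2 − 1, so I = 348 − 14/2 + 1 = 342.

342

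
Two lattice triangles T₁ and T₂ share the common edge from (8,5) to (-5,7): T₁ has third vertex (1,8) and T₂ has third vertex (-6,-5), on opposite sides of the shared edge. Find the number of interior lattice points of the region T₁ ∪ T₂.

90

The union is the simple quadrilateral with vertices (8,5), (1,8), (-5,7), (-6,-5) in order.
Using the shoelace formula, 2A = |[8·8 − 1·5] + [1·7 − (-5)·8] + [(-5)·(-5) − (-6)·7] + [(-6)·5 − 8·(-5)]| = 183, so the area is 91.5.
Summing gcd(|Δx|,|Δy|) over the edges gives the boundary count: gcd(7,3) + gcd(6,1) + gcd(1,12) + gcd(14,10) = 1+1+1+2 = 5.
By Pick's theorem I = A − B/2 + 1 = 91.5 − 5/2 + 1 = 90.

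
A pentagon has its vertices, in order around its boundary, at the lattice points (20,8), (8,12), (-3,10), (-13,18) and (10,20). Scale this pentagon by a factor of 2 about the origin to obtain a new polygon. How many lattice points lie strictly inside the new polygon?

Using the shoelace formula, 2A = |(20·12 − 8·8) + (8·10 − (-3)·12) + ((-3)·18 − (-13)·10) + ((-13)·20 − 10·18) + (10·8 − 20·20)| = 392, so the area is 196.
The number of boundary lattice points is Σ gcd(|Δx|,|Δy|) = gcd(12,4) + gcd(11,2) + gcd(10,8) + gcd(23,2) + gcd(10,12) = 4+1+2+1+2 = 10.
Scaling by 2 multiplies the area by 2² = 4 (so the new area is 784) and multiplies the boundary lattice-point count by 2, giving 20.
By Pick's theorem, the interior count of the dilated polygon is 784 − 20/2 + 1 = 775.

775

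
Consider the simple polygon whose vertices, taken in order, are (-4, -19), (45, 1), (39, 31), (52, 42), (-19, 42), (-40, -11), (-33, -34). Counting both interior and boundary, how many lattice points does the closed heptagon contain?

4338

The shoelace formula gives twice the area as |((-4)·1 − 45·(-19)) + (45·31 − 39·1) + (39·42 − 52·31) + (52·42 − (-19)·42) + ((-19)·(-11) − (-40)·42) + ((-40)·(-34) − (-33)·(-11)) + ((-33)·(-19) − (-4)·(-34))| = 8592, so the area is 4296.
Along each edge there are gcd(|Δx|,|Δy|)+1 lattice points, so counting each shared vertex once the boundary has gcd(49,20) + gcd(6,30) + gcd(13,11) + gcd(71,0) + gcd(21,53) + gcd(7,23) + gcd(29,15) = 1+6+1+71+1+1+1 = 82.
Pick's theorem gives I = A − B/2 + 1 = 4296 − 82/2 + 1 = 4256, so the closed region contains I + B = 4256 + 82 = 4338 lattice points.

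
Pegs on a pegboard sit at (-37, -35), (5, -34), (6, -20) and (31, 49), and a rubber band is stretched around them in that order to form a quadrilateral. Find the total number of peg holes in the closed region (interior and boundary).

1594

The shoelace formula gives twice the area as |[(-37)·(-34) − 5·(-35)] + [5·(-20) − 6·(-34)] + [6·49 − 31·(-20)] + [31·(-35) − (-37)·49]| = 3179, so the area is 3179/2.
Summing gcd(|Δx|,|Δy|) over the edges gives the boundary count: gcd(42,1) + gcd(1,14) + gcd(25,69) + gcd(68,84) = 1+1+1+4 = 7.
Pick's theorem gives I = A − B/2 + 1 = 3179/2 − 7/2 + 1 = 1587, so the closed region contains I + B = 1587 + 7 = 1594 lattice points.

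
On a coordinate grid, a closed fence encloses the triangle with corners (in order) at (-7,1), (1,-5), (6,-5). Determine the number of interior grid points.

12

The shoelace formula gives twice the area as |[(-7)·(-5) − 1·1] + [1·(-5) − 6·(-5)] + [6·1 − (-7)·(-5)]| = 30, so the area is 15.
Along each edge there are gcd(|Δx|,|Δy|)+1 lattice points, so counting each shared vertex once the boundary has gcd(8,6) + gcd(5,0) + gcd(13,6) = 2+5+1 = 8.
Pick's theorem gives I = A − B/2 + 1 = 15 − 8/2 + 1 = 12.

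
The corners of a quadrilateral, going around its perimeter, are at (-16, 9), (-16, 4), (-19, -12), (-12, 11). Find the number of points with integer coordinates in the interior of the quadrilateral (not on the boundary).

28

The shoelace formula gives twice the area as |((-16)·4 − (-16)·9) + ((-16)·(-12) − (-19)·4) + ((-19)·11 − (-12)·(-12)) + ((-12)·9 − (-16)·11)| = 63, so the area is 31.5.
The number of boundary lattice points is Σ gcd(|Δx|,|Δy|) = gcd(0,5) + gcd(3,16) + gcd(7,23) + gcd(4,2) = 5+1+1+2 = 9.
By Pick's theorem A = I + B/2 − 1, so I = 31.5 − 9/2 + 1 = 28.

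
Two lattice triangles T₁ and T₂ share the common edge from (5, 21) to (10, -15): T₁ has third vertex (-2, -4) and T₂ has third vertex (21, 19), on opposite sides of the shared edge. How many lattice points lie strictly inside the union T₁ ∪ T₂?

470

The union is the simple quadrilateral with vertices (5, 21), (-2, -4), (10, -15), (21, 19) in order.
By the shoelace formula, twice the signed area is |(5·(-4) − (-2)·21) + ((-2)·(-15) − 10·(-4)) + (10·19 − 21·(-15)) + (21·21 − 5·19)| = 943, so the area is 471.5.
Along each edge there are gcd(|Δx|,|Δy|)+1 lattice points, so counting each shared vertex once the boundary has gcd(7,25) + gcd(12,11) + gcd(11,34) + gcd(16,2) = 1+1+1+2 = 5.
By Pick's theorem I = A − B/2 + 1 = 471.5 − 5/2 + 1 = 470.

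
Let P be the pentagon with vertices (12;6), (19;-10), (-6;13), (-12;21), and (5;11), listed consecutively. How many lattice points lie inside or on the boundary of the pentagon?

182

By the shoelace formula, twice the signed area is |(12·(-10) − 19·6) + (19·13 − (-6)·(-10)) + ((-6)·21 − (-12)·13) + ((-12)·11 − 5·21) + (5·6 − 12·11)| = 356, so the area is 178.
Along each edge there are gcd(|Δx|,|Δy|)+1 lattice points, so counting each shared vertex once the boundary has gcd(7,16) + gcd(25,23) + gcd(6,8) + gcd(17,10) + gcd(7,5) = 1+1+2+1+1 = 6.
Pick's theorem gives I = A − B/2 + 1 = 178 − 6/2 + 1 = 176, so the closed region contains I + B = 176 + 6 = 182 lattice points.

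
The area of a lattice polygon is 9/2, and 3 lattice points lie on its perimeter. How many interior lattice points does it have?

4

Pick's theorem A = I + B/2 − 1 rearranges to I = A − B/2 + 1 = 9/2 − 3/2 + 1 = 4.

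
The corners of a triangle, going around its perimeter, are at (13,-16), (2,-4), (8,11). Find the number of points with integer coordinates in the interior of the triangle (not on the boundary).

117

Using the shoelace formula, 2A = |(13·(-4) − 2·(-16)) + (2·11 − 8·(-4)) + (8·(-16) − 13·11)| = 237, so the area is 118.5.
Along each edge there are gcd(|Δx|,|Δy|)+1 lattice points, so counting each shared vertex once the boundary has gcd(11,12) + gcd(6,15) + gcd(5,27) = 1+3+1 = 5.
By Pick's theorem A = I + B/2 − 1, so I = 118.5 − 5/2 + 1 = 117.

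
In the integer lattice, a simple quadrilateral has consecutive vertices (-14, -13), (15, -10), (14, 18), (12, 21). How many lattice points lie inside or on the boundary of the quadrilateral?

Using the shoelace formula, 2A = |((-14)·(-10) − 15·(-13)) + (15·18 − 14·(-10)) + (14·21 − 12·18) + (12·(-13) − (-14)·21)| = 961, so the area is 961/2.
Summing gcd(|Δx|,|Δy|) over the edges gives the boundary count: gcd(29,3) + gcd(1,28) + gcd(2,3) + gcd(26,34) = 1+1+1+2 = 5.
Pick's theorem gives I = A − B/2 + 1 = 961/2 − 5/2 + 1 = 479, so the closed region contains I + B = 479 + 5 = 484 lattice points.

484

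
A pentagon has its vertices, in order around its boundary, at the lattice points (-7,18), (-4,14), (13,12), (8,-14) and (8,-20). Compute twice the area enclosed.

578

The shoelace formula gives twice the area as |[(-7)·14 − (-4)·18] + [(-4)·12 − 13·14] + [13·(-14) − 8·12] + [8·(-20) − 8·(-14)] + [8·18 − (-7)·(-20)]| = 578, so the area is 289.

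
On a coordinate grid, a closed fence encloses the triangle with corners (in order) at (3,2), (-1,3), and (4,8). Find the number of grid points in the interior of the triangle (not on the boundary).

10

By the shoelace formula, twice the signed area is |(3·3 − (-1)·2) + ((-1)·8 − 4·3) + (4·2 − 3·8)| = 25, so the area is 25/2.
Summing gcd(|Δx|,|Δy|) over the edges gives the boundary count: gcd(4,1) + gcd(5,5) + gcd(1,6) = 1+5+1 = 7.
By Pick's theorem A = I + B/2 − 1, so I = 25/2 − 7/2 + 1 = 10.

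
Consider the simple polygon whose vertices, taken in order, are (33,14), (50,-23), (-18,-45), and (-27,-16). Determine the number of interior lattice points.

Using the shoelace formula, 2A = |(33·(-23) − 50·14) + (50·(-45) − (-18)·(-23)) + ((-18)·(-16) − (-27)·(-45)) + ((-27)·14 − 33·(-16))| = 4900, so the area is 2450.
The number of boundary lattice points is Σ gcd(|Δx|,|Δy|) = gcd(17,37) + gcd(68,22) + gcd(9,29) + gcd(60,30) = 1+2+1+30 = 34.
By Pick's theorem A = I + B/2 − 1, so I = 2450 − 34/2 + 1 = 2434.

2434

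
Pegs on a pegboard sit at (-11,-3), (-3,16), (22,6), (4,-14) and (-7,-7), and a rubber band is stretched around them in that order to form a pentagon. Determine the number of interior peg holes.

529

Using the shoelace formula, 2A = |[(-11)·16 − (-3)·(-3)] + [(-3)·6 − 22·16] + [22·(-14) − 4·6] + [4·(-7) − (-7)·(-14)] + [(-7)·(-3) − (-11)·(-7)]| = 1069, so the area is 534.5.
Along each edge there are gcd(|Δx|,|Δy|)+1 lattice points, so counting each shared vertex once the boundary has gcd(8,19) + gcd(25,10) + gcd(18,20) + gcd(11,7) + gcd(4,4) = 1+5+2+1+4 = 13.
Pick's theorem gives I = A − B/2 + 1 = 534.5 − 13/2 + 1 = 529.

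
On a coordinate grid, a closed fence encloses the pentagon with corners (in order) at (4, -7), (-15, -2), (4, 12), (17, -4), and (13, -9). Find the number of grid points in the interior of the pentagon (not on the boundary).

Using the shoelace formula, 2A = |(4·(-2) − (-15)·(-7)) + ((-15)·12 − 4·(-2)) + (4·(-4) − 17·12) + (17·(-9) − 13·(-4)) + (13·(-7) − 4·(-9))| = 661, so the area is 661/2.
Summing gcd(|Δx|,|Δy|) over the edges gives the boundary count: gcd(19,5) + gcd(19,14) + gcd(13,16) + gcd(4,5) + gcd(9,2) = 1+1+1+1+1 = 5.
By Pick's theorem A = I + B/2 − 1, so I = 661/2 − 5/2 + 1 = 329.

329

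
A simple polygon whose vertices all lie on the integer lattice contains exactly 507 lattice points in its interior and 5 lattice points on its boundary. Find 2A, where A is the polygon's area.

1017

Pick's theorem states A = I + B/2 − 1, so A = 507 + 5/2 − 1 = 1017/2.
Hence 2A = 1017.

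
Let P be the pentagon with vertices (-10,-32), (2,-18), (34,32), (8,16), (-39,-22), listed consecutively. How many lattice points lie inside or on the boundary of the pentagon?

Using the shoelace formula, 2A = |((-10)·(-18) − 2·(-32)) + (2·32 − 34·(-18)) + (34·16 − 8·32) + (8·(-22) − (-39)·16) + ((-39)·(-32) − (-10)·(-22))| = 2684, so the area is 1342.
Along each edge there are gcd(|Δx|,|Δy|)+1 lattice points, so counting each shared vertex once the boundary has gcd(12,14) + gcd(32,50) + gcd(26,16) + gcd(47,38) + gcd(29,10) = 2+2+2+1+1 = 8.
Pick's theorem gives I = A − B/2 + 1 = 1342 − 8/2 + 1 = 1339, so the closed region contains I + B = 1339 + 8 = 1347 lattice points.

1347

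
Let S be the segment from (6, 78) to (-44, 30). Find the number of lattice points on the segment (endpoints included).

3

The number of lattice points on a segment between lattice points is gcd(|Δx|,|Δy|) + 1 = gcd(50,48) + 1 = 2 + 1 = 3.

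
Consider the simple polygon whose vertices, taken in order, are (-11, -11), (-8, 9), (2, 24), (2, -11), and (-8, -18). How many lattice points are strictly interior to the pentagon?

Using the shoelace formula, 2A = |((-11)·9 − (-8)·(-11)) + ((-8)·24 − 2·9) + (2·(-11) − 2·24) + (2·(-18) − (-8)·(-11)) + ((-8)·(-11) − (-11)·(-18))| = 701, so the area is 350.5.
The number of boundary lattice points is Σ gcd(|Δx|,|Δy|) = gcd(3,20) + gcd(10,15) + gcd(0,35) + gcd(10,7) + gcd(3,7) = 1+5+35+1+1 = 43.
By Pick's theorem A = I + B/2 − 1, so I = 350.5 − 43/2 + 1 = 330.

330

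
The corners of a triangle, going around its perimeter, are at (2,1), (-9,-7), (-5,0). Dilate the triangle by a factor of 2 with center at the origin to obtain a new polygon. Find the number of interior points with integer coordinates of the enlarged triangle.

88

Using the shoelace formula, 2A = |(2·(-7) − (-9)·1) + ((-9)·0 − (-5)·(-7)) + ((-5)·1 − 2·0)| = 45, so the area is 22.5.
The number of boundary lattice points is Σ gcd(|Δx|,|Δy|) = gcd(11,8) + gcd(4,7) + gcd(7,1) = 1+1+1 = 3.
Scaling by 2 multiplies the area by 2² = 4 (so the new area is 90) and multiplies the boundary lattice-point count by 2, giving 6.
By Pick's theorem, the interior count of the dilated polygon is 90 − 6/2 + 1 = 88.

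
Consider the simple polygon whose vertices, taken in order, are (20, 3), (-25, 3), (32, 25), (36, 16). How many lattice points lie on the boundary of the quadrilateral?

Summing gcd(|Δx|,|Δy|) over the edges gives the boundary count: gcd(45,0) + gcd(57,22) + gcd(4,9) + gcd(16,13) = 45+1+1+1 = 48.

48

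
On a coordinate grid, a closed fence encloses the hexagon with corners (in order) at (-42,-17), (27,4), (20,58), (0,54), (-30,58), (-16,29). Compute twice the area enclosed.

By the shoelace formula, twice the signed area is |((-42)·4 − 27·(-17)) + (27·58 − 20·4) + (20·54 − 0·58) + (0·58 − (-30)·54) + ((-30)·29 − (-16)·58) + ((-16)·(-17) − (-42)·29)| = 6025, so the area is 6025/2.

6025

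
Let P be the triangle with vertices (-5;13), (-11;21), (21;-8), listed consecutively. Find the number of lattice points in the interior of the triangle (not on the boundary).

40

The shoelace formula gives twice the area as |((-5)·21 − (-11)·13) + ((-11)·(-8) − 21·21) + (21·13 − (-5)·(-8))| = 82, so the area is 41.
Summing gcd(|Δx|,|Δy|) over the edges gives the boundary count: gcd(6,8) + gcd(32,29) + gcd(26,21) = 2+1+1 = 4.
By Pick's theorem A = I + B/2 − 1, so I = 41 − 4/2 + 1 = 40.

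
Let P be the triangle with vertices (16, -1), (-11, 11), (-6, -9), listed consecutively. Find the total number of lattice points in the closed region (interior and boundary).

Using the shoelace formula, 2A = |(16·11 − (-11)·(-1)) + ((-11)·(-9) − (-6)·11) + ((-6)·(-1) − 16·(-9))| = 480, so the area is 240.
Along each edge there are gcd(|Δx|,|Δy|)+1 lattice points, so counting each shared vertex once the boundary has gcd(27,12) + gcd(5,20) + gcd(22,8) = 3+5+2 = 10.
Pick's theorem gives I = A − B/2 + 1 = 240 − 10/2 + 1 = 236, so the closed region contains I + B = 236 + 10 = 246 lattice points.

246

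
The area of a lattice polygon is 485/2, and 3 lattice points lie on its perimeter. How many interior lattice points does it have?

242

From Pick's theorem, I = A − B/2 + 1 = 485/2 − 3/2 + 1 = 242.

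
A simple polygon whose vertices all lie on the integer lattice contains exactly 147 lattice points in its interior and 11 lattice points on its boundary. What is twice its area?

Pick's theorem states A = I + B/2 − 1, so A = 147 + 11/2 − 1 = 303/2.
Hence 2A = 303.

303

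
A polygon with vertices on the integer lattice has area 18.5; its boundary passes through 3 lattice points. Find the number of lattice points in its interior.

Pick's theorem A = I + B/2 − 1 rearranges to I = A − B/2 + 1 = 18.5 − 3/2 + 1 = 18.

18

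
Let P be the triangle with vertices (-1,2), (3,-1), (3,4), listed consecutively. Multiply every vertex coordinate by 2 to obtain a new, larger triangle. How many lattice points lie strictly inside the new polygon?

Using the shoelace formula, 2A = |((-1)·(-1) − 3·2) + (3·4 − 3·(-1)) + (3·2 − (-1)·4)| = 20, so the area is 10.
Summing gcd(|Δx|,|Δy|) over the edges gives the boundary count: gcd(4,3) + gcd(0,5) + gcd(4,2) = 1+5+2 = 8.
Scaling by 2 multiplies the area by 2² = 4 (so the new area is 40) and multiplies the boundary lattice-point count by 2, giving 16.
By Pick's theorem, the interior count of the dilated polygon is 40 − 16/2 + 1 = 33.

33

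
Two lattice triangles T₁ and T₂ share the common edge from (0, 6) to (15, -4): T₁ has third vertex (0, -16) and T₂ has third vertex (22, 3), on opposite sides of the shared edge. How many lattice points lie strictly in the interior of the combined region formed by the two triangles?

237

The union is the simple quadrilateral with vertices (0, 6), (0, -16), (15, -4), (22, 3) in order.
By the shoelace formula, twice the signed area is |[0·(-16) − 0·6] + [0·(-4) − 15·(-16)] + [15·3 − 22·(-4)] + [22·6 − 0·3]| = 505, so the area is 252.5.
The number of boundary lattice points is Σ gcd(|Δx|,|Δy|) = gcd(0,22) + gcd(15,12) + gcd(7,7) + gcd(22,3) = 22+3+7+1 = 33.
By Pick's theorem I = A − B/2 + 1 = 252.5 − 33/2 + 1 = 237.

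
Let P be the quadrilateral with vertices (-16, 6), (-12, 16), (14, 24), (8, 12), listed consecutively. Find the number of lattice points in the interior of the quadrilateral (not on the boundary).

233

The shoelace formula gives twice the area as |((-16)·16 − (-12)·6) + ((-12)·24 − 14·16) + (14·12 − 8·24) + (8·6 − (-16)·12)| = 480, so the area is 240.
Summing gcd(|Δx|,|Δy|) over the edges gives the boundary count: gcd(4,10) + gcd(26,8) + gcd(6,12) + gcd(24,6) = 2+2+6+6 = 16.
By Pick's theorem A = I + B/2 − 1, so I = 240 − 16/2 + 1 = 233.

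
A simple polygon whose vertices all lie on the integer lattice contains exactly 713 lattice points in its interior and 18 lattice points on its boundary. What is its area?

By Pick's theorem, A = I + B/2 − 1 = 713 + 18/2 − 1 = 721.

721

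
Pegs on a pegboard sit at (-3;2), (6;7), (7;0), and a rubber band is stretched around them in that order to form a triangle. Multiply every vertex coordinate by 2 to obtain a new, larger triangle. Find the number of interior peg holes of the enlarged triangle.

The shoelace formula gives twice the area as |((-3)·7 − 6·2) + (6·0 − 7·7) + (7·2 − (-3)·0)| = 68, so the area is 34.
Summing gcd(|Δx|,|Δy|) over the edges gives the boundary count: gcd(9,5) + gcd(1,7) + gcd(10,2) = 1+1+2 = 4.
Scaling by 2 multiplies the area by 2² = 4 (so the new area is 136) and multiplies the boundary lattice-point count by 2, giving 8.
By Pick's theorem, the interior count of the dilated polygon is 136 − 8/2 + 1 = 133.

133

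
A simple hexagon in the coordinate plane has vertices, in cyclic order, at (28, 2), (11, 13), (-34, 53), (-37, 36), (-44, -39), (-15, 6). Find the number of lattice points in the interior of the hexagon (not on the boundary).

Using the shoelace formula, 2A = |(28·13 − 11·2) + (11·53 − (-34)·13) + ((-34)·36 − (-37)·53) + ((-37)·(-39) − (-44)·36) + ((-44)·6 − (-15)·(-39)) + ((-15)·2 − 28·6)| = 4084, so the area is 2042.
The number of boundary lattice points is Σ gcd(|Δx|,|Δy|) = gcd(17,11) + gcd(45,40) + gcd(3,17) + gcd(7,75) + gcd(29,45) + gcd(43,4) = 1+5+1+1+1+1 = 10.
By Pick's theorem A = I + B/2 − 1, so I = 2042 − 10/2 + 1 = 2038.

2038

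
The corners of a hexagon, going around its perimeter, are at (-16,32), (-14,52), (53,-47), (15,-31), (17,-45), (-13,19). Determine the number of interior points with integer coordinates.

1967

Using the shoelace formula, 2A = |[(-16)·52 − (-14)·32] + [(-14)·(-47) − 53·52] + [53·(-31) − 15·(-47)] + [15·(-45) − 17·(-31)] + [17·19 − (-13)·(-45)] + [(-13)·32 − (-16)·19]| = 3942, so the area is 1971.
The number of boundary lattice points is Σ gcd(|Δx|,|Δy|) = gcd(2,20) + gcd(67,99) + gcd(38,16) + gcd(2,14) + gcd(30,64) + gcd(3,13) = 2+1+2+2+2+1 = 10.
Pick's theorem gives I = A − B/2 + 1 = 1971 − 10/2 + 1 = 1967.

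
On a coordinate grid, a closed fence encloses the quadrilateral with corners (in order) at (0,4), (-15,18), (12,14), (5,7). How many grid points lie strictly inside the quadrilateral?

Using the shoelace formula, 2A = |[0·18 − (-15)·4] + [(-15)·14 − 12·18] + [12·7 − 5·14] + [5·4 − 0·7]| = 332, so the area is 166.
Along each edge there are gcd(|Δx|,|Δy|)+1 lattice points, so counting each shared vertex once the boundary has gcd(15,14) + gcd(27,4) + gcd(7,7) + gcd(5,3) = 1+1+7+1 = 10.
Pick's theorem gives I = A − B/2 + 1 = 166 − 10/2 + 1 = 162.

162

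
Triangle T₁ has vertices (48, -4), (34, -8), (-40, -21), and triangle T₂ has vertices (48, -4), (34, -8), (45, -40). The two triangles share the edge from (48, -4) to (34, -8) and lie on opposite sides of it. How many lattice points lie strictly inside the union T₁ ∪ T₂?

The union is the simple quadrilateral with vertices (48, -4), (-40, -21), (34, -8), (45, -40) in order.
The shoelace formula gives twice the area as |[48·(-21) − (-40)·(-4)] + [(-40)·(-8) − 34·(-21)] + [34·(-40) − 45·(-8)] + [45·(-4) − 48·(-40)]| = 606, so the area is 303.
Summing gcd(|Δx|,|Δy|) over the edges gives the boundary count: gcd(88,17) + gcd(74,13) + gcd(11,32) + gcd(3,36) = 1+1+1+3 = 6.
By Pick's theorem I = A − B/2 + 1 = 303 − 6/2 + 1 = 301.

301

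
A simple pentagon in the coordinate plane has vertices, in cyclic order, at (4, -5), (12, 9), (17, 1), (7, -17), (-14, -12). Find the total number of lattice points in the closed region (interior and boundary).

The shoelace formula gives twice the area as |(4·9 − 12·(-5)) + (12·1 − 17·9) + (17·(-17) − 7·1) + (7·(-12) − (-14)·(-17)) + ((-14)·(-5) − 4·(-12))| = 545, so the area is 272.5.
Along each edge there are gcd(|Δx|,|Δy|)+1 lattice points, so counting each shared vertex once the boundary has gcd(8,14) + gcd(5,8) + gcd(10,18) + gcd(21,5) + gcd(18,7) = 2+1+2+1+1 = 7.
Pick's theorem gives I = A − B/2 + 1 = 272.5 − 7/2 + 1 = 270, so the closed region contains I + B = 270 + 7 = 277 lattice points.

277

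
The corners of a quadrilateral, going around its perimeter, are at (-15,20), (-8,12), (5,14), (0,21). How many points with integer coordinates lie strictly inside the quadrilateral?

113

The shoelace formula gives twice the area as |[(-15)·12 − (-8)·20] + [(-8)·14 − 5·12] + [5·21 − 0·14] + [0·20 − (-15)·21]| = 228, so the area is 114.
Along each edge there are gcd(|Δx|,|Δy|)+1 lattice points, so counting each shared vertex once the boundary has gcd(7,8) + gcd(13,2) + gcd(5,7) + gcd(15,1) = 1+1+1+1 = 4.
Pick's theorem gives I = A − B/2 + 1 = 114 − 4/2 + 1 = 113.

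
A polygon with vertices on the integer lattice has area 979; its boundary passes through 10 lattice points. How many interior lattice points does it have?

975

Pick's theorem A = I + B/2 − 1 rearranges to I = A − B/2 + 1 = 979 − 10/2 + 1 = 975.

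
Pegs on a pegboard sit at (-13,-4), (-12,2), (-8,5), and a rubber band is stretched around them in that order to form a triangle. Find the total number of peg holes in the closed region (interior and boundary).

The shoelace formula gives twice the area as |[(-13)·2 − (-12)·(-4)] + [(-12)·5 − (-8)·2] + [(-8)·(-4) − (-13)·5]| = 21, so the area is 10.5.
The number of boundary lattice points is Σ gcd(|Δx|,|Δy|) = gcd(1,6) + gcd(4,3) + gcd(5,9) = 1+1+1 = 3.
Pick's theorem gives I = A − B/2 + 1 = 10.5 − 3/2 + 1 = 10, so the closed region contains I + B = 10 + 3 = 13 lattice points.

13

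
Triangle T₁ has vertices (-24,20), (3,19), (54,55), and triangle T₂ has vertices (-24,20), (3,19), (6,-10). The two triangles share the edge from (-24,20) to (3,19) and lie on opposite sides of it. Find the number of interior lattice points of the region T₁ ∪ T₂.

885

The union is the simple quadrilateral with vertices (-24,20), (54,55), (3,19), (6,-10) in order.
By the shoelace formula, twice the signed area is |((-24)·55 − 54·20) + (54·19 − 3·55) + (3·(-10) − 6·19) + (6·20 − (-24)·(-10))| = 1803, so the area is 1803/2.
The number of boundary lattice points is Σ gcd(|Δx|,|Δy|) = gcd(78,35) + gcd(51,36) + gcd(3,29) + gcd(30,30) = 1+3+1+30 = 35.
By Pick's theorem I = A − B/2 + 1 = 1803/2 − 35/2 + 1 = 885.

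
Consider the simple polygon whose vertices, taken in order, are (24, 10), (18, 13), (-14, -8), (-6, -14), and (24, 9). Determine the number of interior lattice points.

By the shoelace formula, twice the signed area is |[24·13 − 18·10] + [18·(-8) − (-14)·13] + [(-14)·(-14) − (-6)·(-8)] + [(-6)·9 − 24·(-14)] + [24·10 − 24·9]| = 624, so the area is 312.
The number of boundary lattice points is Σ gcd(|Δx|,|Δy|) = gcd(6,3) + gcd(32,21) + gcd(8,6) + gcd(30,23) + gcd(0,1) = 3+1+2+1+1 = 8.
By Pick's theorem A = I + B/2 − 1, so I = 312 − 8/2 + 1 = 309.

309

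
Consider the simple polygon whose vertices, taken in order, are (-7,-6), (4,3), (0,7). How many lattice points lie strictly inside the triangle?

38

Using the shoelace formula, 2A = |[(-7)·3 − 4·(-6)] + [4·7 − 0·3] + [0·(-6) − (-7)·7]| = 80, so the area is 40.
The number of boundary lattice points is Σ gcd(|Δx|,|Δy|) = gcd(11,9) + gcd(4,4) + gcd(7,13) = 1+4+1 = 6.
By Pick's theorem A = I + B/2 − 1, so I = 40 − 6/2 + 1 = 38.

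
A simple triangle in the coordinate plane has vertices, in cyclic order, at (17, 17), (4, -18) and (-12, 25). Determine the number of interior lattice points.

By the shoelace formula, twice the signed area is |(17·(-18) − 4·17) + (4·25 − (-12)·(-18)) + ((-12)·17 − 17·25)| = 1119, so the area is 1119/2.
Summing gcd(|Δx|,|Δy|) over the edges gives the boundary count: gcd(13,35) + gcd(16,43) + gcd(29,8) = 1+1+1 = 3.
By Pick's theorem A = I + B/2 − 1, so I = 1119/2 − 3/2 + 1 = 559.

559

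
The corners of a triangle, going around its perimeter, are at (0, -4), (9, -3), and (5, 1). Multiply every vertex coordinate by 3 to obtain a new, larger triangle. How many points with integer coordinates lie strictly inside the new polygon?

166

Using the shoelace formula, 2A = |(0·(-3) − 9·(-4)) + (9·1 − 5·(-3)) + (5·(-4) − 0·1)| = 40, so the area is 20.
The number of boundary lattice points is Σ gcd(|Δx|,|Δy|) = gcd(9,1) + gcd(4,4) + gcd(5,5) = 1+4+5 = 10.
Scaling by 3 multiplies the area by 3² = 9 (so the new area is 180) and multiplies the boundary lattice-point count by 3, giving 30.
By Pick's theorem, the interior count of the dilated polygon is 180 − 30/2 + 1 = 166.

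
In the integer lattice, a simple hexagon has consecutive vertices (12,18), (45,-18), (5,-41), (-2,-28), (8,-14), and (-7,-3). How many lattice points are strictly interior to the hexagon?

By the shoelace formula, twice the signed area is |(12·(-18) − 45·18) + (45·(-41) − 5·(-18)) + (5·(-28) − (-2)·(-41)) + ((-2)·(-14) − 8·(-28)) + (8·(-3) − (-7)·(-14)) + ((-7)·18 − 12·(-3))| = 2963, so the area is 1481.5.
Summing gcd(|Δx|,|Δy|) over the edges gives the boundary count: gcd(33,36) + gcd(40,23) + gcd(7,13) + gcd(10,14) + gcd(15,11) + gcd(19,21) = 3+1+1+2+1+1 = 9.
Pick's theorem gives I = A − B/2 + 1 = 1481.5 − 9/2 + 1 = 1478.

1478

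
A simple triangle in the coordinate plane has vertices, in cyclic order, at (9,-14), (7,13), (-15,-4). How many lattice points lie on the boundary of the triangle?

4

Summing gcd(|Δx|,|Δy|) over the edges gives the boundary count: gcd(2,27) + gcd(22,17) + gcd(24,10) = 1+1+2 = 4.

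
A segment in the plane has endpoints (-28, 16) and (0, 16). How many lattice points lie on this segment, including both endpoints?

The number of lattice points on a segment between lattice points is gcd(|Δx|,|Δy|) + 1 = gcd(28,0) + 1 = 28 + 1 = 29.

29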